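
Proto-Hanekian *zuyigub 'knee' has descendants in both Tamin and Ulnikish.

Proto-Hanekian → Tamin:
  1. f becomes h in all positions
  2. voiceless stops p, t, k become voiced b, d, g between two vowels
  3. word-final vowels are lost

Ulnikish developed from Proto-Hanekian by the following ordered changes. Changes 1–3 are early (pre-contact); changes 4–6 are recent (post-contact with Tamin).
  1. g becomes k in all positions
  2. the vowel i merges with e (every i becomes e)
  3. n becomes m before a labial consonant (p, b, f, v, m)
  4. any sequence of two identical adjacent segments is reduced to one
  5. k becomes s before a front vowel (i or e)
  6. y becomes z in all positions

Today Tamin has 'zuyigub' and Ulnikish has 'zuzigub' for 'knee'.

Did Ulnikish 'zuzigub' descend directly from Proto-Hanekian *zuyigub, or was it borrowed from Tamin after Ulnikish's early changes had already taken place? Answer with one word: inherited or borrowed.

borrowed

If inherited, *zuyigub would pass through all of Ulnikish's changes:
Ulnikish: *zuyigub
  zuyigub → zuyikub   [unconditioned shift]
  zuyikub → zuyekub   [vowel merger]
  zuyekub (rule 3 does not apply)
  zuyekub (rule 4 does not apply)
  zuyekub (rule 5 does not apply)
  zuyekub → zuzekub   [unconditioned shift]
  giving Ulnikish zuzekub.
If borrowed from Tamin 'zuyigub' after the early changes, it would undergo only the recent ones:
  rule 4 (degemination): no change (zuyigub)
  rule 5 (palatalisation): no change (zuyigub)
  rule 6 (unconditioned shift): zuyigub → zuzigub
  ⇒ as a loan: zuzigub
Ulnikish 'zuzigub' matches the loan outcome 'zuzigub', not the inherited 'zuzekub' — it skipped the early Ulnikish changes, so it was borrowed from Tamin.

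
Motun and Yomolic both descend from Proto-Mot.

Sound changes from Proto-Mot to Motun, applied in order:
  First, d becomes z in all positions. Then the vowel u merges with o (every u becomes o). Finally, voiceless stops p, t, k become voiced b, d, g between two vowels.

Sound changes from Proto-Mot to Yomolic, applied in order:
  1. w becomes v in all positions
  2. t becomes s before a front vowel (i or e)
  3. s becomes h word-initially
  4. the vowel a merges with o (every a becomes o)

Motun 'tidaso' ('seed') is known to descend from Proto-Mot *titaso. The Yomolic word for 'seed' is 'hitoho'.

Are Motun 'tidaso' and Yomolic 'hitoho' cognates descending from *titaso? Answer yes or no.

Derive the expected Yomolic reflex of *titaso:
Yomolic: start from *titaso.
  rule 1: no change — titaso
  rule 2 (palatalisation): titaso → sitaso
  rule 3 (debuccalisation): sitaso → hitaso
  rule 4 (vowel merger): hitaso → hitoso
  ⇒ Yomolic hitoso
The regular Yomolic reflex would be 'hitoso', but the attested form is 'hitoho'. The correspondence is irregular, so they are not cognates (the Yomolic form has a different source).

no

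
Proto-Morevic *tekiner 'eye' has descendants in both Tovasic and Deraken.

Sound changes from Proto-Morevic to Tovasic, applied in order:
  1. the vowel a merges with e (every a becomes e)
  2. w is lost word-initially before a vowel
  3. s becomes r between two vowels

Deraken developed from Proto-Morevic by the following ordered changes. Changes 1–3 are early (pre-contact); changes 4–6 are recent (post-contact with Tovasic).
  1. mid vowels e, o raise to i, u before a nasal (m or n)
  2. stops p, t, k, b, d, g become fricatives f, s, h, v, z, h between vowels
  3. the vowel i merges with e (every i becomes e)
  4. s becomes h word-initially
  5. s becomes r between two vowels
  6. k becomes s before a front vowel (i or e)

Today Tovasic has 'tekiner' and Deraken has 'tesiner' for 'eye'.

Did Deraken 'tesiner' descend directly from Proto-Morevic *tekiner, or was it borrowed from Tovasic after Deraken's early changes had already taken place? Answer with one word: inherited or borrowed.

If inherited, *tekiner would pass through all of Deraken's changes:
Deraken: start from *tekiner.
  rule 1: no change — tekiner
  rule 2 (intervocalic lenition): tekiner → tehiner
  rule 3 (vowel merger): tehiner → tehener
  rule 4: no change — tehener
  rule 5: no change — tehener
  rule 6: no change — tehener
  ⇒ Deraken tehener
If borrowed from Tovasic 'tekiner' after the early changes, it would undergo only the recent ones:
  rule 4 (debuccalisation): no change (tekiner)
  rule 5 (rhotacism): no change (tekiner)
  rule 6 (palatalisation): tekiner → tesiner
  ⇒ as a loan: tesiner
Deraken 'tesiner' matches the loan outcome 'tesiner', not the inherited 'tehener' — it skipped the early Deraken changes, so it was borrowed from Tovasic.

borrowed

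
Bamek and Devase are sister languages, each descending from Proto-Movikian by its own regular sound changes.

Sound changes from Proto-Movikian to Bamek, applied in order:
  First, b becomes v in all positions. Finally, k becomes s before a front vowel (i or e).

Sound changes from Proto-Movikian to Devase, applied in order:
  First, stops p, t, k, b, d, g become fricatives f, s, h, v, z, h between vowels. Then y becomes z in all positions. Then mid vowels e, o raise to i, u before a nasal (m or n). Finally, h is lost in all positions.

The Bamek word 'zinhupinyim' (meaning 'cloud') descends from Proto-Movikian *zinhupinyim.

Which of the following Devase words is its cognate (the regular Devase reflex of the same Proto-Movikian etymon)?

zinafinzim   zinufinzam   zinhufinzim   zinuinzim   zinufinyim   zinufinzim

Devase: start from *zinhupinyim.
  rule 1 (intervocalic lenition): zinhupinyim → zinhufinyim
  rule 2 (unconditioned shift): zinhufinyim → zinhufinzim
  rule 3: no change — zinhufinzim
  rule 4 (h-loss): zinhufinzim → zinufinzim
  ⇒ Devase zinufinzim
Only 'zinufinzim' matches the regular Devase development of *zinhupinyim.

zinufinzim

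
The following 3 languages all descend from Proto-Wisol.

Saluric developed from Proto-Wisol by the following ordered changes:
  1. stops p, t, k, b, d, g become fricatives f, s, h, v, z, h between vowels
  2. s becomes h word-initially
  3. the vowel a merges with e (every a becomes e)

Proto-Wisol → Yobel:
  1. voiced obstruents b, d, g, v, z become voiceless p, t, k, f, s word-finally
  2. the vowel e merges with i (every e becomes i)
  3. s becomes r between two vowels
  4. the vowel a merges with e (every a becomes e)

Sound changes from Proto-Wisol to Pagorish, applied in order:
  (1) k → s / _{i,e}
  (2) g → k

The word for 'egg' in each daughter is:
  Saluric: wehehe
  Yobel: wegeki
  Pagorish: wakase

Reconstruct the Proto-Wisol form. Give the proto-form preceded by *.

Position 2: Saluric has e, Yobel has e, Pagorish has a. Pagorish preserves a here (none of its changes turn any other segment into a), so the proto-segment is *a.
Position 3: Saluric has h, Yobel has g, Pagorish has k. Yobel preserves g here (none of its changes turn any other segment into g), so the proto-segment is *g.
Continuing position by position gives *wagake; check it forward:
Saluric: start from *wagake.
  rule 1 (intervocalic lenition): wagake → wahahe
  rule 2: no change — wahahe
  rule 3 (vowel merger): wahahe → wehehe
  ⇒ Saluric wehehe
Yobel: *wagake
  wagake (rule 1 does not apply)
  wagake → wagaki   [vowel merger]
  wagaki (rule 3 does not apply)
  wagaki → wegeki   [vowel merger]
  giving Yobel wegeki.
Pagorish: *wagake > wagase > wakase  (by palatalisation, unconditioned shift)
Only *wagake yields all of Saluric wehehe, Yobel wegeki, Pagorish wakase.

*wagake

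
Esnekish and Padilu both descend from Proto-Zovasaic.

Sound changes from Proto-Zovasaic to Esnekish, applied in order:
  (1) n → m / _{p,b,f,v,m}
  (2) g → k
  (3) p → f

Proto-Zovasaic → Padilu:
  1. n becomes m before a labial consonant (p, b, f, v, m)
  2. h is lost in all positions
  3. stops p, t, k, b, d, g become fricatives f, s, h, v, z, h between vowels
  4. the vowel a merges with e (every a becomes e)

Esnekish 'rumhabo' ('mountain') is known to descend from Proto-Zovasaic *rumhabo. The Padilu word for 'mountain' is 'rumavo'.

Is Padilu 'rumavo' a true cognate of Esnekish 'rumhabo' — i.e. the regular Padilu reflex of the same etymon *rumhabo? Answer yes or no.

Derive the expected Padilu reflex of *rumhabo:
Padilu: *rumhabo
  rumhabo (rule 1 does not apply)
  rumhabo → rumabo   [h-loss]
  rumabo → rumavo   [intervocalic lenition]
  rumavo → rumevo   [vowel merger]
  giving Padilu rumevo.
The regular Padilu reflex would be 'rumevo', but the attested form is 'rumavo'. The correspondence is irregular, so they are not cognates (the Padilu form has a different source).

no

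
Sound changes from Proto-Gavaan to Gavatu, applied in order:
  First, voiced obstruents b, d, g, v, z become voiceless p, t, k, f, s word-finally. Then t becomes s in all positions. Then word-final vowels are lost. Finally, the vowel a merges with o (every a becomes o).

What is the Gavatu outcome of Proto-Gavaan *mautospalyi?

Gavatu: *mautospalyi > mausospalyi > mausospaly > mousospoly  (by unconditioned shift, apocope, vowel merger)

mousospoly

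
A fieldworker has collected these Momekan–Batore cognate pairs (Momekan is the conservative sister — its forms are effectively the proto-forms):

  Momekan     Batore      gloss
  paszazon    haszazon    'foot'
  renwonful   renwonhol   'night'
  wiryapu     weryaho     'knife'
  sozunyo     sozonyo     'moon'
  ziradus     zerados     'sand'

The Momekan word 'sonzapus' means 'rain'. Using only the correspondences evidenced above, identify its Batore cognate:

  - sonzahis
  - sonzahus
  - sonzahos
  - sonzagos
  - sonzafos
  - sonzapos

wiryapu ~ weryaho — Momekan p corresponds to Batore h between vowels (before a back vowel).
renwonful ~ renwonhol, ziradus ~ zerados — Momekan u corresponds to Batore o after a consonant, before a consonant other than r, m, n, p, b, f, v.
Applying these to Momekan 'sonzapus':
  sonzapus → sonzahus   (p→h between vowels (before a back vowel))
  sonzahus → sonzahos   (u→o after a consonant, before a consonant other than r, m, n, p, b, f, v)
So the Batore cognate is 'sonzahos'.

sonzahos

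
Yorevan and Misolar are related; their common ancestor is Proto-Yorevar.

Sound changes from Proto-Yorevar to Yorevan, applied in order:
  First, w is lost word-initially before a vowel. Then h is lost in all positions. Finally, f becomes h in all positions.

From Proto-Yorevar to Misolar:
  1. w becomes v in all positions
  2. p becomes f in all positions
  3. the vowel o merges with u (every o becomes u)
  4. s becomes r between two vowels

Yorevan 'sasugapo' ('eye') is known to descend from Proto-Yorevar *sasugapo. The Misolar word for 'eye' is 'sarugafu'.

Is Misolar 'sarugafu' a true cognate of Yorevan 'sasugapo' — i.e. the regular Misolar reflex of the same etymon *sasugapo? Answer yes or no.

Derive the expected Misolar reflex of *sasugapo:
Misolar: start from *sasugapo.
  rule 1: no change — sasugapo
  rule 2 (unconditioned shift): sasugapo → sasugafo
  rule 3 (vowel merger): sasugafo → sasugafu
  rule 4 (rhotacism): sasugafu → sarugafu
  ⇒ Misolar sarugafu
Misolar 'sarugafu' matches the regular reflex exactly, so the pair is cognate.

yes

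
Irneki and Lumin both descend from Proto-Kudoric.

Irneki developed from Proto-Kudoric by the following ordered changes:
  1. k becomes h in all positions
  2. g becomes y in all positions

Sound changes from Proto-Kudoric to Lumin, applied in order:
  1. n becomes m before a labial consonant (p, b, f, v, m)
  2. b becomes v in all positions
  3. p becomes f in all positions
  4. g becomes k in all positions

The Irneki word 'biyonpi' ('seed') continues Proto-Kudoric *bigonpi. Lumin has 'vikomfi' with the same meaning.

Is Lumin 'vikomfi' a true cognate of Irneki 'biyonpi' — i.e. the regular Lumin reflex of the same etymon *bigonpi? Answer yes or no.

yes

Derive the expected Lumin reflex of *bigonpi:
Lumin: *bigonpi > bigompi > vigompi > vigomfi > vikomfi  (by nasal place assimilation, unconditioned shift, unconditioned shift, unconditioned shift)
Lumin 'vikomfi' matches the regular reflex exactly, so the pair is cognate.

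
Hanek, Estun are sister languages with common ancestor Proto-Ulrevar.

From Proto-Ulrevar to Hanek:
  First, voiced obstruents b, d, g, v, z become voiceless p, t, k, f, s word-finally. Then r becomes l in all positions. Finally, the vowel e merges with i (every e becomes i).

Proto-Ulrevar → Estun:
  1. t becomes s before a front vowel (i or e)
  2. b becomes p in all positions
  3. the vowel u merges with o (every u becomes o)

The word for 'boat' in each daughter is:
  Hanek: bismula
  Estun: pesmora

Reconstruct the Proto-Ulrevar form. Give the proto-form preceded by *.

*besmura

Position 6: Hanek has l, Estun has r. Estun preserves r here (none of its changes turn any other segment into r), so the proto-segment is *r.
Position 5: Hanek has u, Estun has o. Hanek preserves u here (none of its changes turn any other segment into u), so the proto-segment is *u.
This points to *besmura. Verify forward in each daughter:
Hanek: *besmura > besmula > bismula  (by unconditioned shift, vowel merger)
Estun: *besmura
  besmura (rule 1 does not apply)
  besmura → pesmura   [unconditioned shift]
  pesmura → pesmora   [vowel merger]
  giving Estun pesmora.
Only *besmura yields all of Hanek bismula, Estun pesmora.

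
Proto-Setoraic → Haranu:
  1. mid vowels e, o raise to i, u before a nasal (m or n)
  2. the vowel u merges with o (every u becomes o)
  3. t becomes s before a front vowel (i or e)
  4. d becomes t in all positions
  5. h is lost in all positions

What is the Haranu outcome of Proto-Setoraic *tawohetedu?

Haranu: start from *tawohetedu.
  rule 1: no change — tawohetedu
  rule 2 (vowel merger): tawohetedu → tawohetedo
  rule 3 (palatalisation): tawohetedo → tawohesedo
  rule 4 (unconditioned shift): tawohesedo → tawoheseto
  rule 5 (h-loss): tawoheseto → tawoeseto
  ⇒ Haranu tawoeseto

tawoeseto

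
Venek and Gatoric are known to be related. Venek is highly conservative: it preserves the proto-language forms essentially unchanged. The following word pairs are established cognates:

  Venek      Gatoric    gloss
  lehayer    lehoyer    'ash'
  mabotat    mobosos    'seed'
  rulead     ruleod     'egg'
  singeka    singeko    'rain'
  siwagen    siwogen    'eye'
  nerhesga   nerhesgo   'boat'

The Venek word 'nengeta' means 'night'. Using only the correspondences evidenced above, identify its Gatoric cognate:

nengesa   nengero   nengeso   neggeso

mabotat ~ mobosos — Venek t corresponds to Gatoric s between vowels (before a back vowel).
singeka ~ singeko, nerhesga ~ nerhesgo — Venek a corresponds to Gatoric o word-finally.
Applying these to Venek 'nengeta':
  nengeta → nengesa   (t→s between vowels (before a back vowel))
  nengesa → nengeso   (a→o word-finally)
So the Gatoric cognate is 'nengeso'.

nengeso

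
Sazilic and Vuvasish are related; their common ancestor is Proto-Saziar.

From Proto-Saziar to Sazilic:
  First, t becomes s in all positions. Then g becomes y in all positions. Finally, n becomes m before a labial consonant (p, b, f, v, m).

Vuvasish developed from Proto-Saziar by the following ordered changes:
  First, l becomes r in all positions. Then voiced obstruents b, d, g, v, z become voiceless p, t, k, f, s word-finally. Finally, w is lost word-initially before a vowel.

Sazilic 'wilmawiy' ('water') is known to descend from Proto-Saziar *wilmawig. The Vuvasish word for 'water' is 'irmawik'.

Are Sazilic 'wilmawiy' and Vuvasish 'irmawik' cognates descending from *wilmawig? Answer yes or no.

yes

Derive the expected Vuvasish reflex of *wilmawig:
Vuvasish: *wilmawig > wirmawig > wirmawik > irmawik  (by unconditioned shift, final devoicing, glide loss)
Vuvasish 'irmawik' matches the regular reflex exactly, so the pair is cognate.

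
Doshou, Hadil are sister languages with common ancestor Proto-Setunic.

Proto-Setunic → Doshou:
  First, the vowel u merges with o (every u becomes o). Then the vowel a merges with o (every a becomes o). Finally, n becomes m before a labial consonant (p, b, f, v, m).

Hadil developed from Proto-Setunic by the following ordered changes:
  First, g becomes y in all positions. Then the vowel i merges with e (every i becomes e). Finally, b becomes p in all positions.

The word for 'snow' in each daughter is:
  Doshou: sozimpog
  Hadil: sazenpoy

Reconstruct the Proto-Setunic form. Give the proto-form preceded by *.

*sazinpog

Position 4: Doshou has i, Hadil has e. Doshou preserves i here (none of its changes turn any other segment into i), so the proto-segment is *i.
Position 8: Doshou has g, Hadil has y. Doshou preserves g here (none of its changes turn any other segment into g), so the proto-segment is *g.
Position 5: Doshou has m, Hadil has n. Hadil preserves n here (none of its changes turn any other segment into n), so the proto-segment is *n.
Verify the candidate proto-form against each daughter:
Doshou: *sazinpog
  sazinpog (rule 1 does not apply)
  sazinpog → sozinpog   [vowel merger]
  sozinpog → sozimpog   [nasal place assimilation]
  giving Doshou sozimpog.
Hadil: *sazinpog > sazinpoy > sazenpoy  (by unconditioned shift, vowel merger)
*sazinpog is the unique common source.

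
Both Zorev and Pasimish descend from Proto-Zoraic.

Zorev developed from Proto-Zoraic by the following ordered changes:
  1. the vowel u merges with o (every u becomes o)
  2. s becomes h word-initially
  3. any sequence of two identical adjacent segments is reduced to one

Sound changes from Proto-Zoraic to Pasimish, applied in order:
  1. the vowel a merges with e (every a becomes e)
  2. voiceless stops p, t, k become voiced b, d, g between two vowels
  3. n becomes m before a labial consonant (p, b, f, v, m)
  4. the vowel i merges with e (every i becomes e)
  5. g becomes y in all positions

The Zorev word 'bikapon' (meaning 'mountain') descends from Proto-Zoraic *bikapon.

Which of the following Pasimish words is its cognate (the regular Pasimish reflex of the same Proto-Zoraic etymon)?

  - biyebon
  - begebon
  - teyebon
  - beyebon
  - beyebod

Pasimish: *bikapon > bikepon > bigebon > begebon > beyebon  (by vowel merger, intervocalic voicing, vowel merger, unconditioned shift)
Among the options, 'beyebon' alone shows every Pasimish change applied in order.

beyebon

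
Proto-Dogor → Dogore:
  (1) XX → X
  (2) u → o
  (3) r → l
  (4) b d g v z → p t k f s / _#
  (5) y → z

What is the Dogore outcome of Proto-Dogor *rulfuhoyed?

Dogore: start from *rulfuhoyed.
  rule 1: no change — rulfuhoyed
  rule 2 (vowel merger): rulfuhoyed → rolfohoyed
  rule 3 (unconditioned shift): rolfohoyed → lolfohoyed
  rule 4 (final devoicing): lolfohoyed → lolfohoyet
  rule 5 (unconditioned shift): lolfohoyet → lolfohozet
  ⇒ Dogore lolfohozet

lolfohozet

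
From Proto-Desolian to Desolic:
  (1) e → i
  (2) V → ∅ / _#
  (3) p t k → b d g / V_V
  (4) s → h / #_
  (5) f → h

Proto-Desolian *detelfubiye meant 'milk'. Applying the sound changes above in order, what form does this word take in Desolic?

Desolic: *detelfubiye
  detelfubiye → ditilfubiyi   [vowel merger]
  ditilfubiyi → ditilfubiy   [apocope]
  ditilfubiy → didilfubiy   [intervocalic voicing]
  didilfubiy (rule 4 does not apply)
  didilfubiy → didilhubiy   [unconditioned shift]
  giving Desolic didilhubiy.

didilhubiy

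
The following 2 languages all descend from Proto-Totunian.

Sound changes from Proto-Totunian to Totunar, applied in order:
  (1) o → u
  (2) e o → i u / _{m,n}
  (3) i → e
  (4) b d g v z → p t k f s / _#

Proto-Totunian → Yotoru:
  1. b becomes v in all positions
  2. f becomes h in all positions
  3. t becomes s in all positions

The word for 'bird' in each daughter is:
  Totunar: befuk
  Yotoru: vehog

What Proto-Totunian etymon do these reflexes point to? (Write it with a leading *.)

Position 5: Totunar has k, Yotoru has g. Yotoru preserves g here (none of its changes turn any other segment into g), so the proto-segment is *g.
Position 3: Totunar has f, Yotoru has h. Taking the neighbouring segments as reconstructed: Totunar f can only go back to *f; Yotoru h could go back to *f or *h — the one source consistent with every daughter is *f.
Continuing position by position gives *befog; check it forward:
Totunar: start from *befog.
  rule 1 (vowel merger): befog → befug
  rule 2: no change — befug
  rule 3: no change — befug
  rule 4 (final devoicing): befug → befuk
  ⇒ Totunar befuk
Yotoru: start from *befog.
  rule 1 (unconditioned shift): befog → vefog
  rule 2 (unconditioned shift): vefog → vehog
  rule 3: no change — vehog
  ⇒ Yotoru vehog
No other proto-form is consistent with every reflex, so the reconstruction is *befog.

*befog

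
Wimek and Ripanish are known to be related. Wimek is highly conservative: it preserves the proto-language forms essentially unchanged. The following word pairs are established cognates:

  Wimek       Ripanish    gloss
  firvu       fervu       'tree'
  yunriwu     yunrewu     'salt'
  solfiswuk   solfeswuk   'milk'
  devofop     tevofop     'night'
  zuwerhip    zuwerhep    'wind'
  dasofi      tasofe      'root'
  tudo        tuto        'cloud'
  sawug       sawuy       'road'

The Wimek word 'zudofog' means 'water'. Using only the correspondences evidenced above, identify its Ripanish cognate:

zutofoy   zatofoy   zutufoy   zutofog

zutofoy

tudo ~ tuto — Wimek d corresponds to Ripanish t between vowels (before a back vowel).
sawug ~ sawuy — Wimek g corresponds to Ripanish y word-finally.
Applying these to Wimek 'zudofog':
  zudofog → zutofog   (d→t between vowels (before a back vowel))
  zutofog → zutofoy   (g→y word-finally)
So the Ripanish cognate is 'zutofoy'.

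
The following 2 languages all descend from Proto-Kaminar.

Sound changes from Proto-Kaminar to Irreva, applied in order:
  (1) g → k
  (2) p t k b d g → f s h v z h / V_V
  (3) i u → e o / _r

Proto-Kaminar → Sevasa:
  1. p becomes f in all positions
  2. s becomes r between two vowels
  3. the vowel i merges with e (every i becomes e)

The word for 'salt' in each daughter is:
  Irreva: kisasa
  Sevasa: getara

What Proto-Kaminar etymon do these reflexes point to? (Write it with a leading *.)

*gitasa

Position 5: Irreva has s, Sevasa has r. Taking the neighbouring segments as reconstructed: Irreva s could go back to *t or *s; Sevasa r could go back to *s or *r — the one source consistent with every daughter is *s.
Position 1: Irreva has k, Sevasa has g. Sevasa preserves g here (none of its changes turn any other segment into g), so the proto-segment is *g.
Position 3: Irreva has s, Sevasa has t. Sevasa preserves t here (none of its changes turn any other segment into t), so the proto-segment is *t.
Verify the candidate proto-form against each daughter:
Irreva: *gitasa
  gitasa → kitasa   [unconditioned shift]
  kitasa → kisasa   [intervocalic lenition]
  kisasa (rule 3 does not apply)
  giving Irreva kisasa.
Sevasa: *gitasa > gitara > getara  (by rhotacism, vowel merger)
*gitasa is the unique common source.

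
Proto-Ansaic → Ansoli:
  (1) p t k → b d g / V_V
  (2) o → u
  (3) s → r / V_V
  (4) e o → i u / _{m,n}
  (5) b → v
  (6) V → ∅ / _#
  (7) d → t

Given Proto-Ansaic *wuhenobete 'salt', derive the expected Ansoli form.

Ansoli: *wuhenobete
  wuhenobete → wuhenobede   [intervocalic voicing]
  wuhenobede → wuhenubede   [vowel merger]
  wuhenubede (rule 3 does not apply)
  wuhenubede → wuhinubede   [pre-nasal raising]
  wuhinubede → wuhinuvede   [unconditioned shift]
  wuhinuvede → wuhinuved   [apocope]
  wuhinuved → wuhinuvet   [unconditioned shift]
  giving Ansoli wuhinuvet.

wuhinuvet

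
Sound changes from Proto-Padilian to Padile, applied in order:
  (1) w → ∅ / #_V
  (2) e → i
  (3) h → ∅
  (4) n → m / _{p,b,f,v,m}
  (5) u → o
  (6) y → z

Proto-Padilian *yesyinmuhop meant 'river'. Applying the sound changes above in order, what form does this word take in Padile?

ziszimmoop

Padile: start from *yesyinmuhop.
  rule 1: no change — yesyinmuhop
  rule 2 (vowel merger): yesyinmuhop → yisyinmuhop
  rule 3 (h-loss): yisyinmuhop → yisyinmuop
  rule 4 (nasal place assimilation): yisyinmuop → yisyimmuop
  rule 5 (vowel merger): yisyimmuop → yisyimmoop
  rule 6 (unconditioned shift): yisyimmoop → ziszimmoop
  ⇒ Padile ziszimmoop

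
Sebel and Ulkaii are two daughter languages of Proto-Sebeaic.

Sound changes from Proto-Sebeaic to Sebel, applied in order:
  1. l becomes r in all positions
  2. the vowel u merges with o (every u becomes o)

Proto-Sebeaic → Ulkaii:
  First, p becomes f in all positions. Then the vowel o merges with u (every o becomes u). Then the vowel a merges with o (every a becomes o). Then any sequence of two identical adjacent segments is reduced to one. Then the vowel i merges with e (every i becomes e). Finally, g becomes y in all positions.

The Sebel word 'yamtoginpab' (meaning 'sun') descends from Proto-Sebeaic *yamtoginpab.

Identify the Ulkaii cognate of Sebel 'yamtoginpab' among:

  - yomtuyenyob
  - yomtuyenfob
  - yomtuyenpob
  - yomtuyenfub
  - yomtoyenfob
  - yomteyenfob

yomtuyenfob

Ulkaii: *yamtoginpab > yamtoginfab > yamtuginfab > yomtuginfob > yomtugenfob > yomtuyenfob  (by unconditioned shift, vowel merger, vowel merger, vowel merger, unconditioned shift)
Only 'yomtuyenfob' matches the regular Ulkaii development of *yamtoginpab.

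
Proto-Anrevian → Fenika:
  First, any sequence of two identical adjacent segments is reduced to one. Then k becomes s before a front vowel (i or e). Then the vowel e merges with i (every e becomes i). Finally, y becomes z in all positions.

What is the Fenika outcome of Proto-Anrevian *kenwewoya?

sinwiwoza

Fenika: *kenwewoya > senwewoya > sinwiwoya > sinwiwoza  (by palatalisation, vowel merger, unconditioned shift)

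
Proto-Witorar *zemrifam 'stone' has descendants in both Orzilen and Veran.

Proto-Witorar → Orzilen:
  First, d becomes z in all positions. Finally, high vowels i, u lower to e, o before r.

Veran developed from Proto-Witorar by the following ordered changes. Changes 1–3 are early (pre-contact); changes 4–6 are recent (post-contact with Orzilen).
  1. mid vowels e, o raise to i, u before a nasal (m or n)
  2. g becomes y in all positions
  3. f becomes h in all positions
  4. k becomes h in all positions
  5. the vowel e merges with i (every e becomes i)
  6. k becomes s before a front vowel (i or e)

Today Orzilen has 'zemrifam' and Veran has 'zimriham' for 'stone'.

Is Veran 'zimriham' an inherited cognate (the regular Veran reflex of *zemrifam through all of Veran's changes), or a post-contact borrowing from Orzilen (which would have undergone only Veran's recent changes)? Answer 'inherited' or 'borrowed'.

inherited

If inherited, *zemrifam would pass through all of Veran's changes:
Veran: *zemrifam
  zemrifam → zimrifam   [pre-nasal raising]
  zimrifam (rule 2 does not apply)
  zimrifam → zimriham   [unconditioned shift]
  zimriham (rule 4 does not apply)
  zimriham (rule 5 does not apply)
  zimriham (rule 6 does not apply)
  giving Veran zimriham.
If borrowed from Orzilen 'zemrifam' after the early changes, it would undergo only the recent ones:
  rule 4 (unconditioned shift): no change (zemrifam)
  rule 5 (vowel merger): zemrifam → zimrifam
  rule 6 (palatalisation): no change (zimrifam)
  ⇒ as a loan: zimrifam
Veran 'zimriham' matches the inherited outcome exactly, so it is an inherited cognate, not a loan.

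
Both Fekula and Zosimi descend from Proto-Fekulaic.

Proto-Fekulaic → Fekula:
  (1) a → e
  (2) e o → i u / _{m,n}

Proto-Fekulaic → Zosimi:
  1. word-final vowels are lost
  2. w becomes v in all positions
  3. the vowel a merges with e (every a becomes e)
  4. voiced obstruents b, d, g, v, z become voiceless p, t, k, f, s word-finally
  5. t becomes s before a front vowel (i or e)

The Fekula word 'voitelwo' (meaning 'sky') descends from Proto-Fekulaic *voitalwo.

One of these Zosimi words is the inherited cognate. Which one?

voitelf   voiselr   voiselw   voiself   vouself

Zosimi: start from *voitalwo.
  rule 1 (apocope): voitalwo → voitalw
  rule 2 (unconditioned shift): voitalw → voitalv
  rule 3 (vowel merger): voitalv → voitelv
  rule 4 (final devoicing): voitelv → voitelf
  rule 5 (palatalisation): voitelf → voiself
  ⇒ Zosimi voiself
Among the options, 'voiself' alone shows every Zosimi change applied in order.

voiself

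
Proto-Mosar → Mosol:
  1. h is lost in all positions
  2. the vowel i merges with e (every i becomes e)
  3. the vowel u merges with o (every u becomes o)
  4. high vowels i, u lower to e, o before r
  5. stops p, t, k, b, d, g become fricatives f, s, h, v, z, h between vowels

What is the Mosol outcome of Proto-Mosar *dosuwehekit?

Mosol: *dosuwehekit
  dosuwehekit → dosuweekit   [h-loss]
  dosuweekit → dosuweeket   [vowel merger]
  dosuweeket → dosoweeket   [vowel merger]
  dosoweeket (rule 4 does not apply)
  dosoweeket → dosoweehet   [intervocalic lenition]
  giving Mosol dosoweehet.

dosoweehet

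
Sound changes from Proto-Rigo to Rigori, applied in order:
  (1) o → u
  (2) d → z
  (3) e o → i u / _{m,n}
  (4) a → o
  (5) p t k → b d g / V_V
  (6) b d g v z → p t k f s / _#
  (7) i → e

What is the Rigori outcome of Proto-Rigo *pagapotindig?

Rigori: *pagapotindig
  pagapotindig → pagaputindig   [vowel merger]
  pagaputindig → pagaputinzig   [unconditioned shift]
  pagaputinzig (rule 3 does not apply)
  pagaputinzig → pogoputinzig   [vowel merger]
  pogoputinzig → pogobudinzig   [intervocalic voicing]
  pogobudinzig → pogobudinzik   [final devoicing]
  pogobudinzik → pogobudenzek   [vowel merger]
  giving Rigori pogobudenzek.

pogobudenzek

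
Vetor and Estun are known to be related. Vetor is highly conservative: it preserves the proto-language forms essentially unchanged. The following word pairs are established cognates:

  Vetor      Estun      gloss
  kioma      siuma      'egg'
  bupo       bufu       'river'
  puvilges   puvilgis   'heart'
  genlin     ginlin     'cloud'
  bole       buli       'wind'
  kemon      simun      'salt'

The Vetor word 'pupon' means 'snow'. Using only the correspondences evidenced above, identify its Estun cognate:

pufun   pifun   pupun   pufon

pufun

bupo ~ bufu — Vetor p corresponds to Estun f between vowels (before a back vowel).
kemon ~ simun — Vetor o corresponds to Estun u after a consonant, before a nasal.
Applying these to Vetor 'pupon':
  pupon → pufon   (p→f between vowels (before a back vowel))
  pufon → pufun   (o→u after a consonant, before a nasal)
So the Estun cognate is 'pufun'.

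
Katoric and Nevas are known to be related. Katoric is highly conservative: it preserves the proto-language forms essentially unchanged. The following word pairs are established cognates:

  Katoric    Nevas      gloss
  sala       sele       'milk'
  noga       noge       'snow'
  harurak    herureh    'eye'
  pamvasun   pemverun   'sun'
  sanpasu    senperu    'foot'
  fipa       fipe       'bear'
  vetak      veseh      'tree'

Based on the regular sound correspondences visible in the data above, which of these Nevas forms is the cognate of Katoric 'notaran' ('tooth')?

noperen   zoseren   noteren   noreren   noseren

vetak ~ veseh — Katoric t corresponds to Nevas s between vowels (before a back vowel).
harurak ~ herureh — Katoric a corresponds to Nevas e after a consonant, before r.
sanpasu ~ senperu — Katoric a corresponds to Nevas e after a consonant, before a nasal.
Applying these to Katoric 'notaran':
  notaran → nosaran   (t→s between vowels (before a back vowel))
  nosaran → noseran   (a→e after a consonant, before r)
  noseran → noseren   (a→e after a consonant, before a nasal)
So the Nevas cognate is 'noseren'.

noseren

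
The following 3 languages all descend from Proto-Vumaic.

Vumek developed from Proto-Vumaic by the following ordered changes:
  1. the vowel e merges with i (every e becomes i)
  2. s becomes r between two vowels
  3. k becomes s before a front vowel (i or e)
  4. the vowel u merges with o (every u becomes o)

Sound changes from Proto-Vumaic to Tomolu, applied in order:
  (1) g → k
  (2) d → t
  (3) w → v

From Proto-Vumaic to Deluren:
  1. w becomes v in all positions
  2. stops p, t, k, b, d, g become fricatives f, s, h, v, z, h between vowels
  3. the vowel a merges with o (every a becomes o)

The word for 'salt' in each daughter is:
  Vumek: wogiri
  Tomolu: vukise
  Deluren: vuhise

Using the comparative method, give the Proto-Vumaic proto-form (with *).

*wugise

Position 2: Vumek has o, Tomolu has u, Deluren has u. Tomolu preserves u here (none of its changes turn any other segment into u), so the proto-segment is *u.
Position 5: Vumek has r, Tomolu has s, Deluren has s. Tomolu preserves s here (none of its changes turn any other segment into s), so the proto-segment is *s.
Verify the candidate proto-form against each daughter:
Vumek: *wugise > wugisi > wugiri > wogiri  (by vowel merger, rhotacism, vowel merger)
Tomolu: *wugise
  wugise → wukise   [unconditioned shift]
  wukise (rule 2 does not apply)
  wukise → vukise   [unconditioned shift]
  giving Tomolu vukise.
Deluren: *wugise
  wugise → vugise   [unconditioned shift]
  vugise → vuhise   [intervocalic lenition]
  vuhise (rule 3 does not apply)
  giving Deluren vuhise.
*wugise is the unique common source.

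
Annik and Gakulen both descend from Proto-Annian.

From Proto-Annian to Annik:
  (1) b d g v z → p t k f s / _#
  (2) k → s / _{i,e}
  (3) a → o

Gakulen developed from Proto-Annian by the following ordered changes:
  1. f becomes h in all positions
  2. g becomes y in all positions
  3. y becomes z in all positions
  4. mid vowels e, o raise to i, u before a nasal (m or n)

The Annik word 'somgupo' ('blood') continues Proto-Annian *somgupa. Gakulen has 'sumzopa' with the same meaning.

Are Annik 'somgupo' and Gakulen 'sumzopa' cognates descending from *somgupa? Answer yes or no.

Derive the expected Gakulen reflex of *somgupa:
Gakulen: start from *somgupa.
  rule 1: no change — somgupa
  rule 2 (unconditioned shift): somgupa → somyupa
  rule 3 (unconditioned shift): somyupa → somzupa
  rule 4 (pre-nasal raising): somzupa → sumzupa
  ⇒ Gakulen sumzupa
The regular Gakulen reflex would be 'sumzupa', but the attested form is 'sumzopa'. The correspondence is irregular, so they are not cognates (the Gakulen form has a different source).

no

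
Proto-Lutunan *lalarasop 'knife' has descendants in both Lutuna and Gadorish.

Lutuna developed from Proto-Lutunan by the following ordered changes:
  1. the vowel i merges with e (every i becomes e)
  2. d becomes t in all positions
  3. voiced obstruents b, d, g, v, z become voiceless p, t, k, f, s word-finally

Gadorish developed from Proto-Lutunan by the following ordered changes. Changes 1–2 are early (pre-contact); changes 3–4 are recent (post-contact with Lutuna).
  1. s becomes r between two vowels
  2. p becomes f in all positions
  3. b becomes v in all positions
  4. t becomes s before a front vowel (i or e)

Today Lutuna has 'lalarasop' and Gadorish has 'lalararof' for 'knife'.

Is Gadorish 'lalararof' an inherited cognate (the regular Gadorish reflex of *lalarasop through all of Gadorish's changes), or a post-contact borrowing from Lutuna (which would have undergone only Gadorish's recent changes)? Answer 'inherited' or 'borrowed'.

If inherited, *lalarasop would pass through all of Gadorish's changes:
Gadorish: *lalarasop > lalararop > lalararof  (by rhotacism, unconditioned shift)
If borrowed from Lutuna 'lalarasop' after the early changes, it would undergo only the recent ones:
  rule 3 (unconditioned shift): no change (lalarasop)
  rule 4 (palatalisation): no change (lalarasop)
  ⇒ as a loan: lalarasop
Gadorish 'lalararof' matches the inherited outcome exactly, so it is an inherited cognate, not a loan.

inherited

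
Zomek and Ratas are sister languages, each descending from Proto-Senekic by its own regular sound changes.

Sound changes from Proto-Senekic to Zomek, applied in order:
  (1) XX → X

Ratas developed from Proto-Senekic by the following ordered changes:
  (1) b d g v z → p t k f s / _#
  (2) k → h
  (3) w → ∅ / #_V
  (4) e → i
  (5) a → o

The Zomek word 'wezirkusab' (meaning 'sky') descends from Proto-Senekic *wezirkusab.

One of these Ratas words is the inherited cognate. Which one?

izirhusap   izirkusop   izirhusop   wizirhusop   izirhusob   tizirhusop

izirhusop

Ratas: *wezirkusab
  wezirkusab → wezirkusap   [final devoicing]
  wezirkusap → wezirhusap   [unconditioned shift]
  wezirhusap → ezirhusap   [glide loss]
  ezirhusap → izirhusap   [vowel merger]
  izirhusap → izirhusop   [vowel merger]
  giving Ratas izirhusop.
Among the options, 'izirhusop' alone shows every Ratas change applied in order.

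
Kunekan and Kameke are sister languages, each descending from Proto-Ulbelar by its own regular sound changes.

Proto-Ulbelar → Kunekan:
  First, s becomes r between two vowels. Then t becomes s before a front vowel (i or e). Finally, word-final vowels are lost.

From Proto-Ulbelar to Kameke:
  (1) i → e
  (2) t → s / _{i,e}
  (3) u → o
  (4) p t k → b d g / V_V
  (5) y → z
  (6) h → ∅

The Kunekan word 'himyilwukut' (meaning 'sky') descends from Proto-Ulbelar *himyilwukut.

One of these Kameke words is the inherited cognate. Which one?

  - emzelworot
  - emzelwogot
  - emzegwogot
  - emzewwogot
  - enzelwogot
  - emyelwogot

Kameke: *himyilwukut > hemyelwukut > hemyelwokot > hemyelwogot > hemzelwogot > emzelwogot  (by vowel merger, vowel merger, intervocalic voicing, unconditioned shift, h-loss)
Among the options, 'emzelwogot' alone shows every Kameke change applied in order.

emzelwogot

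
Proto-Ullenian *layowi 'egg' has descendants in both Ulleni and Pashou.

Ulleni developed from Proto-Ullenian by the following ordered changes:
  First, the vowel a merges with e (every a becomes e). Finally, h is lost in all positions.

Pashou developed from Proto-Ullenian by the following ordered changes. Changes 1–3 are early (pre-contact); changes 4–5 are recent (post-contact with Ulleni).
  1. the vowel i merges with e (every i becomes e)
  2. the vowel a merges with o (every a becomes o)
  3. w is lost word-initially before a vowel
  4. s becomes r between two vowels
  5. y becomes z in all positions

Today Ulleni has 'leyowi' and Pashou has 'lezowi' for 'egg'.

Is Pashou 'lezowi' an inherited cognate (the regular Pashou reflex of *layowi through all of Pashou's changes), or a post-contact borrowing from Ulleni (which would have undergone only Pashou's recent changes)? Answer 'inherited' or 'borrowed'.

If inherited, *layowi would pass through all of Pashou's changes:
Pashou: start from *layowi.
  rule 1 (vowel merger): layowi → layowe
  rule 2 (vowel merger): layowe → loyowe
  rule 3: no change — loyowe
  rule 4: no change — loyowe
  rule 5 (unconditioned shift): loyowe → lozowe
  ⇒ Pashou lozowe
If borrowed from Ulleni 'leyowi' after the early changes, it would undergo only the recent ones:
  rule 4 (rhotacism): no change (leyowi)
  rule 5 (unconditioned shift): leyowi → lezowi
  ⇒ as a loan: lezowi
Pashou 'lezowi' matches the loan outcome 'lezowi', not the inherited 'lozowe' — it skipped the early Pashou changes, so it was borrowed from Ulleni.

borrowed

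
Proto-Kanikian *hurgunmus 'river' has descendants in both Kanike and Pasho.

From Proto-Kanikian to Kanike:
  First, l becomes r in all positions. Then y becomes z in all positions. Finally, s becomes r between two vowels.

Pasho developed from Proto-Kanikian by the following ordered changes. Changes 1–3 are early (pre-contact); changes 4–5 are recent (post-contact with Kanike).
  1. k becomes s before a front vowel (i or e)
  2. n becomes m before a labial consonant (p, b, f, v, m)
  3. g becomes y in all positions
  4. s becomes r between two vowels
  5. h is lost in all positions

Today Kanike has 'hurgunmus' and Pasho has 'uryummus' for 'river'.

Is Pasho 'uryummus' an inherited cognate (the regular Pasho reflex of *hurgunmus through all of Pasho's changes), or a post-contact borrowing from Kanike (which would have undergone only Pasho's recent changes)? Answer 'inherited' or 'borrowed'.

If inherited, *hurgunmus would pass through all of Pasho's changes:
Pasho: start from *hurgunmus.
  rule 1: no change — hurgunmus
  rule 2 (nasal place assimilation): hurgunmus → hurgummus
  rule 3 (unconditioned shift): hurgummus → huryummus
  rule 4: no change — huryummus
  rule 5 (h-loss): huryummus → uryummus
  ⇒ Pasho uryummus
If borrowed from Kanike 'hurgunmus' after the early changes, it would undergo only the recent ones:
  rule 4 (rhotacism): no change (hurgunmus)
  rule 5 (h-loss): hurgunmus → urgunmus
  ⇒ as a loan: urgunmus
Pasho 'uryummus' matches the inherited outcome exactly, so it is an inherited cognate, not a loan.

inherited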